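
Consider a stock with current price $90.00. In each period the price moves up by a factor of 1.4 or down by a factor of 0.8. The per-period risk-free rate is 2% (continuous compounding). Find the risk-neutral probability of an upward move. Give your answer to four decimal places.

Risk-neutral probability p = (e^0.02 − 0.8)/(1.4 − 0.8) = 0.2202/0.6000 = 0.3670

p = 0.3670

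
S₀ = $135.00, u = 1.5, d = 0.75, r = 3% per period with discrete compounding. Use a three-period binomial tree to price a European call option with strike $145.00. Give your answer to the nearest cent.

Risk-neutral probability p = (1 + 0.03 − 0.75)/(1.5 − 0.75) = 0.2800/0.7500 = 0.3733
Terminal stock prices: S_uuu = 455.6, S_uud = 227.8, S_udd = 113.9, S_ddd = 56.95
Terminal payoffs (S − K): max(310.6, 0) = 310.6, max(82.81, 0) = 82.81, max(-31.09, 0) = 0, max(-88.05, 0) = 0
Node uu (S = 303.8): V_uu = 1/1.03·[0.3733·310.6250 + 0.6267·82.8125] = 162.9733
Node ud (S = 151.9): V_ud = 1/1.03·[0.3733·82.8125 + 0.6267·0.0000] = 30.0162
Node dd (S = 75.94): V_dd = 1/1.03·[0.3733·0.0000 + 0.6267·0.0000] = 0.0000
Node u (S = 202.5): V_u = 1/1.03·[0.3733·162.9733 + 0.6267·30.0162] = 77.3335
Node d (S = 101.2): V_d = 1/1.03·[0.3733·30.0162 + 0.6267·0.0000] = 10.8797
Node 0 (S = 135): V_0 = 1/1.03·[0.3733·77.3335 + 0.6267·10.8797] = 34.6496

$34.65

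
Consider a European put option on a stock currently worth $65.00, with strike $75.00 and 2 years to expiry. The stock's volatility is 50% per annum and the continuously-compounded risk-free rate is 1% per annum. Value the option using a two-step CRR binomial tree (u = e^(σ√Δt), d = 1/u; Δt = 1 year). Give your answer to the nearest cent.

$23.46

CRR parameters: u = e^(σ√Δt) = e^(0.5·√1) = 1.6487, d = 1/u = 0.6065
Per-period rate: rΔt = 0.01·1 = 0.01, so R = e^0.01 = 1.0101
Risk-neutral probability p = (e^0.01 − 0.6065)/(1.6487 − 0.6065) = 0.4035/1.0422 = 0.3872
Terminal stock prices: S_uu = 176.7, S_ud = 65, S_dd = 23.91
Terminal payoffs (K − S): max(-101.7, 0) = 0, max(10, 0) = 10, max(51.09, 0) = 51.09
Node u (S = 107.2): V_u = e^(−0.01)·[0.3872·0.0000 + 0.6128·10.0000] = 6.0672
Node d (S = 39.42): V_d = e^(−0.01)·[0.3872·10.0000 + 0.6128·51.0878] = 34.8292
Node 0 (S = 65): V_0 = e^(−0.01)·[0.3872·6.0672 + 0.6128·34.8292] = 23.4573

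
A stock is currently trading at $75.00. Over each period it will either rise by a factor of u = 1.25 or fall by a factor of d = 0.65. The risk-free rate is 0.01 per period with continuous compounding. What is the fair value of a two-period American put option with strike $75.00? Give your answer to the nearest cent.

Risk-neutral probability p = (e^0.01 − 0.65)/(1.25 − 0.65) = 0.3601/0.6000 = 0.6001
Terminal stock prices: S_uu = 117.2, S_ud = 60.94, S_dd = 31.69
Terminal payoffs (K − S): max(-42.19, 0) = 0, max(14.06, 0) = 14.06, max(43.31, 0) = 43.31
Node u (S = 93.75): continuation = e^(−0.01)·[0.6001·0.0000 + 0.3999·14.0625] = 5.5679; exercise value = 0.0000 ≤ continuation, so V_u = 5.5679
Node d (S = 48.75): continuation = e^(−0.01)·[0.6001·14.0625 + 0.3999·43.3125] = 25.5037; exercise value = 26.2500 > continuation, so V_d = 26.2500 (exercise)
Node 0 (S = 75): continuation = e^(−0.01)·[0.6001·5.5679 + 0.3999·26.2500] = 13.7013; exercise value = 0.0000 ≤ continuation, so V_0 = 13.7013

$13.70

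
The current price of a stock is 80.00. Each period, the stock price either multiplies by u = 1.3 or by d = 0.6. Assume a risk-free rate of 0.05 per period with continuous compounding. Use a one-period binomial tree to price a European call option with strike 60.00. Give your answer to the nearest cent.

26.98

Risk-neutral probability p = (e^0.05 − 0.6)/(1.3 − 0.6) = 0.4513/0.7000 = 0.6447
Terminal stock prices: S_u = 104, S_d = 48
Terminal payoffs (S − K): max(44, 0) = 44, max(-12, 0) = 0
Node 0 (S = 80): V_0 = e^(−0.05)·[0.6447·44.0000 + 0.3553·0.0000] = 26.9822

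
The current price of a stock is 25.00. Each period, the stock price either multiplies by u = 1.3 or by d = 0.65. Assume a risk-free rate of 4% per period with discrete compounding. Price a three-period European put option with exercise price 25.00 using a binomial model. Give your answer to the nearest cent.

Risk-neutral probability p = (1 + 0.04 − 0.65)/(1.3 − 0.65) = 0.3900/0.6500 = 0.6000
Terminal stock prices: S_uuu = 54.93, S_uud = 27.46, S_udd = 13.73, S_ddd = 6.866
Terminal payoffs (K − S): max(-29.93, 0) = 0, max(-2.463, 0) = 0, max(11.27, 0) = 11.27, max(18.13, 0) = 18.13
Node uu (S = 42.25): V_uu = 1/1.04·[0.6000·0.0000 + 0.4000·0.0000] = 0.0000
Node ud (S = 21.12): V_ud = 1/1.04·[0.6000·0.0000 + 0.4000·11.2687] = 4.3341
Node dd (S = 10.56): V_dd = 1/1.04·[0.6000·11.2687 + 0.4000·18.1344] = 13.4760
Node u (S = 32.5): V_u = 1/1.04·[0.6000·0.0000 + 0.4000·4.3341] = 1.6670
Node d (S = 16.25): V_d = 1/1.04·[0.6000·4.3341 + 0.4000·13.4760] = 7.6835
Node 0 (S = 25): V_0 = 1/1.04·[0.6000·1.6670 + 0.4000·7.6835] = 3.9169

3.92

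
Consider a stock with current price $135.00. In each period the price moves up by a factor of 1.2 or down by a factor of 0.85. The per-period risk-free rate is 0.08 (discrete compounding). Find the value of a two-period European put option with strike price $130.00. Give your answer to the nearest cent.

Risk-neutral probability p = (1 + 0.08 − 0.85)/(1.2 − 0.85) = 0.2300/0.3500 = 0.6571
Terminal stock prices: S_uu = 194.4, S_ud = 137.7, S_dd = 97.54
Terminal payoffs (K − S): max(-64.4, 0) = 0, max(-7.7, 0) = 0, max(32.46, 0) = 32.46
Node u (S = 162): V_u = 1/1.08·[0.6571·0.0000 + 0.3429·0.0000] = 0.0000
Node d (S = 114.8): V_d = 1/1.08·[0.6571·0.0000 + 0.3429·32.4625] = 10.3056
Node 0 (S = 135): V_0 = 1/1.08·[0.6571·0.0000 + 0.3429·10.3056] = 3.2716

$3.27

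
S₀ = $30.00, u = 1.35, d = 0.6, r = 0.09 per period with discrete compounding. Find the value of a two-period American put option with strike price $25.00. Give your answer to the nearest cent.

Risk-neutral probability p = (1 + 0.09 − 0.6)/(1.35 − 0.6) = 0.4900/0.7500 = 0.6533
Terminal stock prices: S_uu = 54.68, S_ud = 24.3, S_dd = 10.8
Terminal payoffs (K − S): max(-29.68, 0) = 0, max(0.7, 0) = 0.7, max(14.2, 0) = 14.2
Node u (S = 40.5): continuation = 1/1.09·[0.6533·0.0000 + 0.3467·0.7000] = 0.2226; exercise value = 0.0000 ≤ continuation, so V_u = 0.2226
Node d (S = 18): continuation = 1/1.09·[0.6533·0.7000 + 0.3467·14.2000] = 4.9358; exercise value = 7.0000 > continuation, so V_d = 7.0000 (exercise)
Node 0 (S = 30): continuation = 1/1.09·[0.6533·0.2226 + 0.3467·7.0000] = 2.3597; exercise value = 0.0000 ≤ continuation, so V_0 = 2.3597

$2.36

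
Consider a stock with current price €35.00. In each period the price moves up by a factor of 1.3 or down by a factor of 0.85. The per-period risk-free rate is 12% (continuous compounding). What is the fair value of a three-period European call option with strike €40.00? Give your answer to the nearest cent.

Risk-neutral probability p = (e^0.12 − 0.85)/(1.3 − 0.85) = 0.2775/0.4500 = 0.6167
Terminal stock prices: S_uuu = 76.89, S_uud = 50.28, S_udd = 32.87, S_ddd = 21.49
Terminal payoffs (S − K): max(36.89, 0) = 36.89, max(10.28, 0) = 10.28, max(-7.126, 0) = 0, max(-18.51, 0) = 0
Node uu (S = 59.15): V_uu = e^(−0.12)·[0.6167·36.8950 + 0.3833·10.2775] = 23.6732
Node ud (S = 38.67): V_ud = e^(−0.12)·[0.6167·10.2775 + 0.3833·0.0000] = 5.6211
Node dd (S = 25.29): V_dd = e^(−0.12)·[0.6167·0.0000 + 0.3833·0.0000] = 0.0000
Node u (S = 45.5): V_u = e^(−0.12)·[0.6167·23.6732 + 0.3833·5.6211] = 14.8586
Node d (S = 29.75): V_d = e^(−0.12)·[0.6167·5.6211 + 0.3833·0.0000] = 3.0743
Node 0 (S = 35): V_0 = e^(−0.12)·[0.6167·14.8586 + 0.3833·3.0743] = 9.1719

€9.17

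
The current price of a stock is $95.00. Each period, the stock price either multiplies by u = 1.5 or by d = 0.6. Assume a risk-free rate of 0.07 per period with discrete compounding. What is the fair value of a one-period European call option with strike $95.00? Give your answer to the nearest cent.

Risk-neutral probability p = (1 + 0.07 − 0.6)/(1.5 − 0.6) = 0.4700/0.9000 = 0.5222
Terminal stock prices: S_u = 142.5, S_d = 57
Terminal payoffs (S − K): max(47.5, 0) = 47.5, max(-38, 0) = 0
Node 0 (S = 95): V_0 = 1/1.07·[0.5222·47.5000 + 0.4778·0.0000] = 23.1828

$23.18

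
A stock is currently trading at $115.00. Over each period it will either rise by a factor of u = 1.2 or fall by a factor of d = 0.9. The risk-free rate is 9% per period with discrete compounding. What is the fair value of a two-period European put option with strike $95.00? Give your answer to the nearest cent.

$0.21

Risk-neutral probability p = (1 + 0.09 − 0.9)/(1.2 − 0.9) = 0.1900/0.3000 = 0.6333
Terminal stock prices: S_uu = 165.6, S_ud = 124.2, S_dd = 93.15
Terminal payoffs (K − S): max(-70.6, 0) = 0, max(-29.2, 0) = 0, max(1.85, 0) = 1.85
Node u (S = 138): V_u = 1/1.09·[0.6333·0.0000 + 0.3667·0.0000] = 0.0000
Node d (S = 103.5): V_d = 1/1.09·[0.6333·0.0000 + 0.3667·1.8500] = 0.6223
Node 0 (S = 115): V_0 = 1/1.09·[0.6333·0.0000 + 0.3667·0.6223] = 0.2093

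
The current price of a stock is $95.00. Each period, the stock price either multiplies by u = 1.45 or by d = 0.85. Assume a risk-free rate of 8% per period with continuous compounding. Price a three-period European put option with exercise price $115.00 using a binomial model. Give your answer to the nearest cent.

$15.48

Risk-neutral probability p = (e^0.08 − 0.85)/(1.45 − 0.85) = 0.2333/0.6000 = 0.3888
Terminal stock prices: S_uuu = 289.6, S_uud = 169.8, S_udd = 99.52, S_ddd = 58.34
Terminal payoffs (K − S): max(-174.6, 0) = 0, max(-54.78, 0) = 0, max(15.48, 0) = 15.48, max(56.66, 0) = 56.66
Node uu (S = 199.7): V_uu = e^(−0.08)·[0.3888·0.0000 + 0.6112·0.0000] = 0.0000
Node ud (S = 117.1): V_ud = e^(−0.08)·[0.3888·0.0000 + 0.6112·15.4756] = 8.7313
Node dd (S = 68.64): V_dd = e^(−0.08)·[0.3888·15.4756 + 0.6112·56.6581] = 37.5209
Node u (S = 137.8): V_u = e^(−0.08)·[0.3888·0.0000 + 0.6112·8.7313] = 4.9262
Node d (S = 80.75): V_d = e^(−0.08)·[0.3888·8.7313 + 0.6112·37.5209] = 24.3030
Node 0 (S = 95): V_0 = e^(−0.08)·[0.3888·4.9262 + 0.6112·24.3030] = 15.4798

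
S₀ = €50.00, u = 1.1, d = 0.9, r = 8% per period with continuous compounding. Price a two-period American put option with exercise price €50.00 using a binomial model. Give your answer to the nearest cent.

Risk-neutral probability p = (e^0.08 − 0.9)/(1.1 − 0.9) = 0.1833/0.2000 = 0.9164
Terminal stock prices: S_uu = 60.5, S_ud = 49.5, S_dd = 40.5
Terminal payoffs (K − S): max(-10.5, 0) = 0, max(0.5, 0) = 0.5, max(9.5, 0) = 9.5
Node u (S = 55): continuation = e^(−0.08)·[0.9164·0.0000 + 0.0836·0.5000] = 0.0386; exercise value = 0.0000 ≤ continuation, so V_u = 0.0386
Node d (S = 45): continuation = e^(−0.08)·[0.9164·0.5000 + 0.0836·9.5000] = 1.1558; exercise value = 5.0000 > continuation, so V_d = 5.0000 (exercise)
Node 0 (S = 50): continuation = e^(−0.08)·[0.9164·0.0386 + 0.0836·5.0000] = 0.4183; exercise value = 0.0000 ≤ continuation, so V_0 = 0.4183

€0.42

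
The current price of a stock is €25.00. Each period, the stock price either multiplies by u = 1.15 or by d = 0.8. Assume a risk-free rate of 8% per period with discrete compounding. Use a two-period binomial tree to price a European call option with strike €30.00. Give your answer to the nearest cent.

€1.68

Risk-neutral probability p = (1 + 0.08 − 0.8)/(1.15 − 0.8) = 0.2800/0.3500 = 0.8000
Terminal stock prices: S_uu = 33.06, S_ud = 23, S_dd = 16
Terminal payoffs (S − K): max(3.062, 0) = 3.062, max(-7, 0) = 0, max(-14, 0) = 0
Node u (S = 28.75): V_u = 1/1.08·[0.8000·3.0625 + 0.2000·0.0000] = 2.2685
Node d (S = 20): V_d = 1/1.08·[0.8000·0.0000 + 0.2000·0.0000] = 0.0000
Node 0 (S = 25): V_0 = 1/1.08·[0.8000·2.2685 + 0.2000·0.0000] = 1.6804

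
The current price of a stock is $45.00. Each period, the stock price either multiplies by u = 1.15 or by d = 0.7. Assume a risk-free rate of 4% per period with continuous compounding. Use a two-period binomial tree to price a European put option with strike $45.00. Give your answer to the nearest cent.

Risk-neutral probability p = (e^0.04 − 0.7)/(1.15 − 0.7) = 0.3408/0.4500 = 0.7574
Terminal stock prices: S_uu = 59.51, S_ud = 36.22, S_dd = 22.05
Terminal payoffs (K − S): max(-14.51, 0) = 0, max(8.775, 0) = 8.775, max(22.95, 0) = 22.95
Node u (S = 51.75): V_u = e^(−0.04)·[0.7574·0.0000 + 0.2426·8.7750] = 2.0457
Node d (S = 31.5): V_d = e^(−0.04)·[0.7574·8.7750 + 0.2426·22.9500] = 11.7355
Node 0 (S = 45): V_0 = e^(−0.04)·[0.7574·2.0457 + 0.2426·11.7355] = 4.2245

$4.22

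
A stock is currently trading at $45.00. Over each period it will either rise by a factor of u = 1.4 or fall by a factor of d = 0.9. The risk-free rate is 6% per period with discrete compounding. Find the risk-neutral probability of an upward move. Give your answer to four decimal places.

Risk-neutral probability p = (1 + 0.06 − 0.9)/(1.4 − 0.9) = 0.1600/0.5000 = 0.3200

p = 0.3200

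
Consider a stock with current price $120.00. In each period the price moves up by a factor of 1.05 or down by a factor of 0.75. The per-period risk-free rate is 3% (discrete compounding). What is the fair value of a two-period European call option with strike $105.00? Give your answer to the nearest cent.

$22.42

Risk-neutral probability p = (1 + 0.03 − 0.75)/(1.05 − 0.75) = 0.2800/0.3000 = 0.9333
Terminal stock prices: S_uu = 132.3, S_ud = 94.5, S_dd = 67.5
Terminal payoffs (S − K): max(27.3, 0) = 27.3, max(-10.5, 0) = 0, max(-37.5, 0) = 0
Node u (S = 126): V_u = 1/1.03·[0.9333·27.3000 + 0.0667·0.0000] = 24.7379
Node d (S = 90): V_d = 1/1.03·[0.9333·0.0000 + 0.0667·0.0000] = 0.0000
Node 0 (S = 120): V_0 = 1/1.03·[0.9333·24.7379 + 0.0667·0.0000] = 22.4162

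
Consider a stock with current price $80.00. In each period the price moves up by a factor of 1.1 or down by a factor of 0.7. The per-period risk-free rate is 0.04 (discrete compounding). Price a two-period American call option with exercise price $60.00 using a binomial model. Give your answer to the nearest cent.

Risk-neutral probability p = (1 + 0.04 − 0.7)/(1.1 − 0.7) = 0.3400/0.4000 = 0.8500
Terminal stock prices: S_uu = 96.8, S_ud = 61.6, S_dd = 39.2
Terminal payoffs (S − K): max(36.8, 0) = 36.8, max(1.6, 0) = 1.6, max(-20.8, 0) = 0
Node u (S = 88): continuation = 1/1.04·[0.8500·36.8000 + 0.1500·1.6000] = 30.3077; exercise value = 28.0000 ≤ continuation, so V_u = 30.3077
Node d (S = 56): continuation = 1/1.04·[0.8500·1.6000 + 0.1500·0.0000] = 1.3077; exercise value = 0.0000 ≤ continuation, so V_d = 1.3077
Node 0 (S = 80): continuation = 1/1.04·[0.8500·30.3077 + 0.1500·1.3077] = 24.9593; exercise value = 20.0000 ≤ continuation, so V_0 = 24.9593

$24.96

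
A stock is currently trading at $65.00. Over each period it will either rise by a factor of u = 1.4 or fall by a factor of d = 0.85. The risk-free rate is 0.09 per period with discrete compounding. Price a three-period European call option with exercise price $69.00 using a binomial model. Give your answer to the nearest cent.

Risk-neutral probability p = (1 + 0.09 − 0.85)/(1.4 − 0.85) = 0.2400/0.5500 = 0.4364
Terminal stock prices: S_uuu = 178.4, S_uud = 108.3, S_udd = 65.75, S_ddd = 39.92
Terminal payoffs (S − K): max(109.4, 0) = 109.4, max(39.29, 0) = 39.29, max(-3.253, 0) = 0, max(-29.08, 0) = 0
Node uu (S = 127.4): V_uu = 1/1.09·[0.4364·109.3600 + 0.5636·39.2900] = 64.0972
Node ud (S = 77.35): V_ud = 1/1.09·[0.4364·39.2900 + 0.5636·0.0000] = 15.7291
Node dd (S = 46.96): V_dd = 1/1.09·[0.4364·0.0000 + 0.5636·0.0000] = 0.0000
Node u (S = 91): V_u = 1/1.09·[0.4364·64.0972 + 0.5636·15.7291] = 33.7938
Node d (S = 55.25): V_d = 1/1.09·[0.4364·15.7291 + 0.5636·0.0000] = 6.2969
Node 0 (S = 65): V_0 = 1/1.09·[0.4364·33.7938 + 0.5636·6.2969] = 16.7849

$16.78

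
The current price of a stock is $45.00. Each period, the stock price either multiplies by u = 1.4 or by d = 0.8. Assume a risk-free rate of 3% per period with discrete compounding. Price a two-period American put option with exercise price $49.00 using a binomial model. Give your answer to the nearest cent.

$7.78

Risk-neutral probability p = (1 + 0.03 − 0.8)/(1.4 − 0.8) = 0.2300/0.6000 = 0.3833
Terminal stock prices: S_uu = 88.2, S_ud = 50.4, S_dd = 28.8
Terminal payoffs (K − S): max(-39.2, 0) = 0, max(-1.4, 0) = 0, max(20.2, 0) = 20.2
Node u (S = 63): continuation = 1/1.03·[0.3833·0.0000 + 0.6167·0.0000] = 0.0000; exercise value = 0.0000 ≤ continuation, so V_u = 0.0000
Node d (S = 36): continuation = 1/1.03·[0.3833·0.0000 + 0.6167·20.2000] = 12.0939; exercise value = 13.0000 > continuation, so V_d = 13.0000 (exercise)
Node 0 (S = 45): continuation = 1/1.03·[0.3833·0.0000 + 0.6167·13.0000] = 7.7832; exercise value = 4.0000 ≤ continuation, so V_0 = 7.7832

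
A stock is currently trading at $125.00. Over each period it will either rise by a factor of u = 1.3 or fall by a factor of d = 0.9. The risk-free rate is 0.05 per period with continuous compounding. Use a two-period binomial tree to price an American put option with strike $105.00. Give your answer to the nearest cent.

$1.31

Risk-neutral probability p = (e^0.05 − 0.9)/(1.3 − 0.9) = 0.1513/0.4000 = 0.3782
Terminal stock prices: S_uu = 211.3, S_ud = 146.2, S_dd = 101.2
Terminal payoffs (K − S): max(-106.3, 0) = 0, max(-41.25, 0) = 0, max(3.75, 0) = 3.75
Node u (S = 162.5): continuation = e^(−0.05)·[0.3782·0.0000 + 0.6218·0.0000] = 0.0000; exercise value = 0.0000 ≤ continuation, so V_u = 0.0000
Node d (S = 112.5): continuation = e^(−0.05)·[0.3782·0.0000 + 0.6218·3.7500] = 2.2181; exercise value = 0.0000 ≤ continuation, so V_d = 2.2181
Node 0 (S = 125): continuation = e^(−0.05)·[0.3782·0.0000 + 0.6218·2.2181] = 1.3120; exercise value = 0.0000 ≤ continuation, so V_0 = 1.3120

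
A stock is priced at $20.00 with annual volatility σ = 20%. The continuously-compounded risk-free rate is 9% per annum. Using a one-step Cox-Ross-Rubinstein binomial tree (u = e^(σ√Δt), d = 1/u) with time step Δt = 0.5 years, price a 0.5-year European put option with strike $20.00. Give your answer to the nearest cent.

CRR parameters: u = e^(σ√Δt) = e^(0.2·√0.5) = 1.1519, d = 1/u = 0.8681
Per-period rate: rΔt = 0.09·0.5 = 0.045, so R = e^0.045 = 1.0460
Risk-neutral probability p = (e^0.045 − 0.8681)/(1.1519 − 0.8681) = 0.1779/0.2838 = 0.6269
Terminal stock prices: S_u = 23.04, S_d = 17.36
Terminal payoffs (K − S): max(-3.038, 0) = 0, max(2.638, 0) = 2.638
Node 0 (S = 20): V_0 = e^(−0.045)·[0.6269·0.0000 + 0.3731·2.6375] = 0.9408

$0.94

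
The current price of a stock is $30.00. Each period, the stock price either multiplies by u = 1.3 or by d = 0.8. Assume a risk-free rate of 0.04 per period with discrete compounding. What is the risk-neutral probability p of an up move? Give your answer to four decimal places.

p = 0.4800

Risk-neutral probability p = (1 + 0.04 − 0.8)/(1.3 − 0.8) = 0.2400/0.5000 = 0.4800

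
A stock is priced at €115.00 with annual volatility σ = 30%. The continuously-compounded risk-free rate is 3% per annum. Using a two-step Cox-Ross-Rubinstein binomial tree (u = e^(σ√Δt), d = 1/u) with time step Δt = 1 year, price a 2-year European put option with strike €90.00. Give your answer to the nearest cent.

€6.96

CRR parameters: u = e^(σ√Δt) = e^(0.3·√1) = 1.3499, d = 1/u = 0.7408
Per-period rate: rΔt = 0.03·1 = 0.03, so R = e^0.03 = 1.0305
Risk-neutral probability p = (e^0.03 − 0.7408)/(1.3499 − 0.7408) = 0.2896/0.6090 = 0.4756
Terminal stock prices: S_uu = 209.5, S_ud = 115, S_dd = 63.11
Terminal payoffs (K − S): max(-119.5, 0) = 0, max(-25, 0) = 0, max(26.89, 0) = 26.89
Node u (S = 155.2): V_u = e^(−0.03)·[0.4756·0.0000 + 0.5244·0.0000] = 0.0000
Node d (S = 85.19): V_d = e^(−0.03)·[0.4756·0.0000 + 0.5244·26.8867] = 13.6837
Node 0 (S = 115): V_0 = e^(−0.03)·[0.4756·0.0000 + 0.5244·13.6837] = 6.9642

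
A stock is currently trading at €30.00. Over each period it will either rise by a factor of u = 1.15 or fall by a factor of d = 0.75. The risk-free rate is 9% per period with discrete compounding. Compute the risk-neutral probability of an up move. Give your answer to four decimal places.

Risk-neutral probability p = (1 + 0.09 − 0.75)/(1.15 − 0.75) = 0.3400/0.4000 = 0.8500

p = 0.8500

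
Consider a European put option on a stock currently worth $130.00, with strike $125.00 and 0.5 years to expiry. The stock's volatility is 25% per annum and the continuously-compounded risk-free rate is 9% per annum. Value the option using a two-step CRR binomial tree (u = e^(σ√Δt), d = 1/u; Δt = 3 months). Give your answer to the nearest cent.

CRR parameters: u = e^(σ√Δt) = e^(0.25·√0.25) = 1.1331, d = 1/u = 0.8825
Per-period rate: rΔt = 0.09·0.25 = 0.0225, so R = e^0.0225 = 1.0228
Risk-neutral probability p = (e^0.0225 − 0.8825)/(1.1331 − 0.8825) = 0.1403/0.2507 = 0.5596
Terminal stock prices: S_uu = 166.9, S_ud = 130, S_dd = 101.2
Terminal payoffs (K − S): max(-41.92, 0) = 0, max(-5, 0) = 0, max(23.76, 0) = 23.76
Node u (S = 147.3): V_u = e^(−0.0225)·[0.5596·0.0000 + 0.4404·0.0000] = 0.0000
Node d (S = 114.7): V_d = e^(−0.0225)·[0.5596·0.0000 + 0.4404·23.7559] = 10.2299
Node 0 (S = 130): V_0 = e^(−0.0225)·[0.5596·0.0000 + 0.4404·10.2299] = 4.4053

$4.41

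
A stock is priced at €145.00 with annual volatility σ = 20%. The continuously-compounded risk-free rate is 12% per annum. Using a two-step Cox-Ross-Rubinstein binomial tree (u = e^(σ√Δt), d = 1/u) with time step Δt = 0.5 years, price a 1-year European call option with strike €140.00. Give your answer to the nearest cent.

CRR parameters: u = e^(σ√Δt) = e^(0.2·√0.5) = 1.1519, d = 1/u = 0.8681
Per-period rate: rΔt = 0.12·0.5 = 0.06, so R = e^0.06 = 1.0618
Risk-neutral probability p = (e^0.06 − 0.8681)/(1.1519 − 0.8681) = 0.1937/0.2838 = 0.6826
Terminal stock prices: S_uu = 192.4, S_ud = 145, S_dd = 109.3
Terminal payoffs (S − K): max(52.4, 0) = 52.4, max(5, 0) = 5, max(-30.72, 0) = 0
Node u (S = 167): V_u = e^(−0.06)·[0.6826·52.4000 + 0.3174·5.0000] = 35.1799
Node d (S = 125.9): V_d = e^(−0.06)·[0.6826·5.0000 + 0.3174·0.0000] = 3.2142
Node 0 (S = 145): V_0 = e^(−0.06)·[0.6826·35.1799 + 0.3174·3.2142] = 23.5762

€23.58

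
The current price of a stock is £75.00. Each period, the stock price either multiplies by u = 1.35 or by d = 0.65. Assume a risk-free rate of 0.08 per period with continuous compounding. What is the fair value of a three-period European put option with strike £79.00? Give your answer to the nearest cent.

Risk-neutral probability p = (e^0.08 − 0.65)/(1.35 − 0.65) = 0.4333/0.7000 = 0.6190
Terminal stock prices: S_uuu = 184.5, S_uud = 88.85, S_udd = 42.78, S_ddd = 20.6
Terminal payoffs (K − S): max(-105.5, 0) = 0, max(-9.847, 0) = 0, max(36.22, 0) = 36.22, max(58.4, 0) = 58.4
Node uu (S = 136.7): V_uu = e^(−0.08)·[0.6190·0.0000 + 0.3810·0.0000] = 0.0000
Node ud (S = 65.81): V_ud = e^(−0.08)·[0.6190·0.0000 + 0.3810·36.2219] = 12.7401
Node dd (S = 31.69): V_dd = e^(−0.08)·[0.6190·36.2219 + 0.3810·58.4031] = 41.2387
Node u (S = 101.2): V_u = e^(−0.08)·[0.6190·0.0000 + 0.3810·12.7401] = 4.4810
Node d (S = 48.75): V_d = e^(−0.08)·[0.6190·12.7401 + 0.3810·41.2387] = 21.7843
Node 0 (S = 75): V_0 = e^(−0.08)·[0.6190·4.4810 + 0.3810·21.7843] = 10.2225

£10.22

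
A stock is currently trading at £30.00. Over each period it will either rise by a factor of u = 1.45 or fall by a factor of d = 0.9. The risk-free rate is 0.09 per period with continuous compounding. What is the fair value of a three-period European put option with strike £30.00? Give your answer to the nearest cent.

Risk-neutral probability p = (e^0.09 − 0.9)/(1.45 − 0.9) = 0.1942/0.5500 = 0.3530
Terminal stock prices: S_uuu = 91.46, S_uud = 56.77, S_udd = 35.23, S_ddd = 21.87
Terminal payoffs (K − S): max(-61.46, 0) = 0, max(-26.77, 0) = 0, max(-5.235, 0) = 0, max(8.13, 0) = 8.13
Node uu (S = 63.08): V_uu = e^(−0.09)·[0.3530·0.0000 + 0.6470·0.0000] = 0.0000
Node ud (S = 39.15): V_ud = e^(−0.09)·[0.3530·0.0000 + 0.6470·0.0000] = 0.0000
Node dd (S = 24.3): V_dd = e^(−0.09)·[0.3530·0.0000 + 0.6470·8.1300] = 4.8071
Node u (S = 43.5): V_u = e^(−0.09)·[0.3530·0.0000 + 0.6470·0.0000] = 0.0000
Node d (S = 27): V_d = e^(−0.09)·[0.3530·0.0000 + 0.6470·4.8071] = 2.8423
Node 0 (S = 30): V_0 = e^(−0.09)·[0.3530·0.0000 + 0.6470·2.8423] = 1.6806

£1.68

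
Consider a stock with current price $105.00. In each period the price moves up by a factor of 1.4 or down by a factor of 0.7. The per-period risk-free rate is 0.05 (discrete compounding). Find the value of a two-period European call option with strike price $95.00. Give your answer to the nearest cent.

Risk-neutral probability p = (1 + 0.05 − 0.7)/(1.4 − 0.7) = 0.3500/0.7000 = 0.5000
Terminal stock prices: S_uu = 205.8, S_ud = 102.9, S_dd = 51.45
Terminal payoffs (S − K): max(110.8, 0) = 110.8, max(7.9, 0) = 7.9, max(-43.55, 0) = 0
Node u (S = 147): V_u = 1/1.05·[0.5000·110.8000 + 0.5000·7.9000] = 56.5238
Node d (S = 73.5): V_d = 1/1.05·[0.5000·7.9000 + 0.5000·0.0000] = 3.7619
Node 0 (S = 105): V_0 = 1/1.05·[0.5000·56.5238 + 0.5000·3.7619] = 28.7075

$28.71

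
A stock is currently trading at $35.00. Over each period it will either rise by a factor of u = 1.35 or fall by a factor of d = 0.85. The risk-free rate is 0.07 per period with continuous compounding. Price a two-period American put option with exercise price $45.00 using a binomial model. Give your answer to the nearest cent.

$10.00

Risk-neutral probability p = (e^0.07 − 0.85)/(1.35 − 0.85) = 0.2225/0.5000 = 0.4450
Terminal stock prices: S_uu = 63.79, S_ud = 40.16, S_dd = 25.29
Terminal payoffs (K − S): max(-18.79, 0) = 0, max(4.837, 0) = 4.837, max(19.71, 0) = 19.71
Node u (S = 47.25): continuation = e^(−0.07)·[0.4450·0.0000 + 0.5550·4.8375] = 2.5032; exercise value = 0.0000 ≤ continuation, so V_u = 2.5032
Node d (S = 29.75): continuation = e^(−0.07)·[0.4450·4.8375 + 0.5550·19.7125] = 12.2077; exercise value = 15.2500 > continuation, so V_d = 15.2500 (exercise)
Node 0 (S = 35): continuation = e^(−0.07)·[0.4450·2.5032 + 0.5550·15.2500] = 8.9300; exercise value = 10.0000 > continuation, so V_0 = 10.0000 (exercise)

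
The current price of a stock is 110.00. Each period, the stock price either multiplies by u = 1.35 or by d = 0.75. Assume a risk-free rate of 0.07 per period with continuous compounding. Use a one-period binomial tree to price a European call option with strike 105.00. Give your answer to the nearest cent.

21.80

Risk-neutral probability p = (e^0.07 − 0.75)/(1.35 − 0.75) = 0.3225/0.6000 = 0.5375
Terminal stock prices: S_u = 148.5, S_d = 82.5
Terminal payoffs (S − K): max(43.5, 0) = 43.5, max(-22.5, 0) = 0
Node 0 (S = 110): V_0 = e^(−0.07)·[0.5375·43.5000 + 0.4625·0.0000] = 21.8011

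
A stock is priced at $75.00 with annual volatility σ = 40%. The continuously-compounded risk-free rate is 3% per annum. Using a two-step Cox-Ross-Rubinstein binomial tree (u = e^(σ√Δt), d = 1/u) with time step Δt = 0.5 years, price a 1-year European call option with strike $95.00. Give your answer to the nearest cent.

CRR parameters: u = e^(σ√Δt) = e^(0.4·√0.5) = 1.3269, d = 1/u = 0.7536
Per-period rate: rΔt = 0.03·0.5 = 0.015, so R = e^0.015 = 1.0151
Risk-neutral probability p = (e^0.015 − 0.7536)/(1.3269 − 0.7536) = 0.2615/0.5733 = 0.4561
Terminal stock prices: S_uu = 132, S_ud = 75, S_dd = 42.6
Terminal payoffs (S − K): max(37.05, 0) = 37.05, max(-20, 0) = 0, max(-52.4, 0) = 0
Node u (S = 99.52): V_u = e^(−0.015)·[0.4561·37.0491 + 0.5439·0.0000] = 16.6472
Node d (S = 56.52): V_d = e^(−0.015)·[0.4561·0.0000 + 0.5439·0.0000] = 0.0000
Node 0 (S = 75): V_0 = e^(−0.015)·[0.4561·16.6472 + 0.5439·0.0000] = 7.4801

$7.48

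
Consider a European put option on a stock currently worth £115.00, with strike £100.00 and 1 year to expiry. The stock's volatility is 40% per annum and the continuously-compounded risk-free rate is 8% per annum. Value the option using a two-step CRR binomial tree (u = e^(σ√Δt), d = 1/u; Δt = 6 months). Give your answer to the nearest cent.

CRR parameters: u = e^(σ√Δt) = e^(0.4·√0.5) = 1.3269, d = 1/u = 0.7536
Per-period rate: rΔt = 0.08·0.5 = 0.04, so R = e^0.04 = 1.0408
Risk-neutral probability p = (e^0.04 − 0.7536)/(1.3269 − 0.7536) = 0.2872/0.5733 = 0.5009
Terminal stock prices: S_uu = 202.5, S_ud = 115, S_dd = 65.32
Terminal payoffs (K − S): max(-102.5, 0) = 0, max(-15, 0) = 0, max(34.68, 0) = 34.68
Node u (S = 152.6): V_u = e^(−0.04)·[0.5009·0.0000 + 0.4991·0.0000] = 0.0000
Node d (S = 86.67): V_d = e^(−0.04)·[0.5009·0.0000 + 0.4991·34.6834] = 16.6301
Node 0 (S = 115): V_0 = e^(−0.04)·[0.5009·0.0000 + 0.4991·16.6301] = 7.9739

£7.97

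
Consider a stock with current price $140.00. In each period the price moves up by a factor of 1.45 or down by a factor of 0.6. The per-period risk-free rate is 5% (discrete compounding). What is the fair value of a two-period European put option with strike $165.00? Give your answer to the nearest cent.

Risk-neutral probability p = (1 + 0.05 − 0.6)/(1.45 − 0.6) = 0.4500/0.8500 = 0.5294
Terminal stock prices: S_uu = 294.4, S_ud = 121.8, S_dd = 50.4
Terminal payoffs (K − S): max(-129.4, 0) = 0, max(43.2, 0) = 43.2, max(114.6, 0) = 114.6
Node u (S = 203): V_u = 1/1.05·[0.5294·0.0000 + 0.4706·43.2000] = 19.3613
Node d (S = 84): V_d = 1/1.05·[0.5294·43.2000 + 0.4706·114.6000] = 73.1429
Node 0 (S = 140): V_0 = 1/1.05·[0.5294·19.3613 + 0.4706·73.1429] = 42.5431

$42.54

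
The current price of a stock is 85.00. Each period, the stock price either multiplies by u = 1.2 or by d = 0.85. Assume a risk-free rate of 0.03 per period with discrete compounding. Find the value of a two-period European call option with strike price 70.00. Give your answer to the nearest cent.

Risk-neutral probability p = (1 + 0.03 − 0.85)/(1.2 − 0.85) = 0.1800/0.3500 = 0.5143
Terminal stock prices: S_uu = 122.4, S_ud = 86.7, S_dd = 61.41
Terminal payoffs (S − K): max(52.4, 0) = 52.4, max(16.7, 0) = 16.7, max(-8.588, 0) = 0
Node u (S = 102): V_u = 1/1.03·[0.5143·52.4000 + 0.4857·16.7000] = 34.0388
Node d (S = 72.25): V_d = 1/1.03·[0.5143·16.7000 + 0.4857·0.0000] = 8.3384
Node 0 (S = 85): V_0 = 1/1.03·[0.5143·34.0388 + 0.4857·8.3384] = 20.9279

20.93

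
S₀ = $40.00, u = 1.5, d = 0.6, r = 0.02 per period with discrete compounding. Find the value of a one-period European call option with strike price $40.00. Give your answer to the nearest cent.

Risk-neutral probability p = (1 + 0.02 − 0.6)/(1.5 − 0.6) = 0.4200/0.9000 = 0.4667
Terminal stock prices: S_u = 60, S_d = 24
Terminal payoffs (S − K): max(20, 0) = 20, max(-16, 0) = 0
Node 0 (S = 40): V_0 = 1/1.02·[0.4667·20.0000 + 0.5333·0.0000] = 9.1503

$9.15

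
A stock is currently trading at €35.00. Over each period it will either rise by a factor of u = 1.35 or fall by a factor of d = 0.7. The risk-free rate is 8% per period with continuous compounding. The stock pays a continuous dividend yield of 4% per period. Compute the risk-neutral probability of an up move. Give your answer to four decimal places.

Per-period risk-free factor R = e^0.08 = 1.0833; dividend-adjusted growth = e^(0.08−0.04) = 1.0408.
Risk-neutral probability p = (1.0408 − 0.7)/(1.35 − 0.7) = 0.3408/0.6500 = 0.5243

p = 0.5243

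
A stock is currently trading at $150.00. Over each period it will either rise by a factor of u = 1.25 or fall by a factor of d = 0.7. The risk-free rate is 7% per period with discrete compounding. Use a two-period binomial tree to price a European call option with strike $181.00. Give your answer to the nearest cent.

$21.10

Risk-neutral probability p = (1 + 0.07 − 0.7)/(1.25 − 0.7) = 0.3700/0.5500 = 0.6727
Terminal stock prices: S_uu = 234.4, S_ud = 131.2, S_dd = 73.5
Terminal payoffs (S − K): max(53.38, 0) = 53.38, max(-49.75, 0) = 0, max(-107.5, 0) = 0
Node u (S = 187.5): V_u = 1/1.07·[0.6727·53.3750 + 0.3273·0.0000] = 33.5578
Node d (S = 105): V_d = 1/1.07·[0.6727·0.0000 + 0.3273·0.0000] = 0.0000
Node 0 (S = 150): V_0 = 1/1.07·[0.6727·33.5578 + 0.3273·0.0000] = 21.0983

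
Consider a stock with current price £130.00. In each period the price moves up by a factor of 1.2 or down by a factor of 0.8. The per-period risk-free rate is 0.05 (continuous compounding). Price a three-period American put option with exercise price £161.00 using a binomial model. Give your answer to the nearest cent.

£31.00

Risk-neutral probability p = (e^0.05 − 0.8)/(1.2 − 0.8) = 0.2513/0.4000 = 0.6282
Terminal stock prices: S_uuu = 224.6, S_uud = 149.8, S_udd = 99.84, S_ddd = 66.56
Terminal payoffs (K − S): max(-63.64, 0) = 0, max(11.24, 0) = 11.24, max(61.16, 0) = 61.16, max(94.44, 0) = 94.44
Node uu (S = 187.2): continuation = e^(−0.05)·[0.6282·0.0000 + 0.3718·11.2400] = 3.9755; exercise value = 0.0000 ≤ continuation, so V_uu = 3.9755
Node ud (S = 124.8): continuation = e^(−0.05)·[0.6282·11.2400 + 0.3718·61.1600] = 28.3479; exercise value = 36.2000 > continuation, so V_ud = 36.2000 (exercise)
Node dd (S = 83.2): continuation = e^(−0.05)·[0.6282·61.1600 + 0.3718·94.4400] = 69.9479; exercise value = 77.8000 > continuation, so V_dd = 77.8000 (exercise)
Node u (S = 156): continuation = e^(−0.05)·[0.6282·3.9755 + 0.3718·36.2000] = 15.1790; exercise value = 5.0000 ≤ continuation, so V_u = 15.1790
Node d (S = 104): continuation = e^(−0.05)·[0.6282·36.2000 + 0.3718·77.8000] = 49.1479; exercise value = 57.0000 > continuation, so V_d = 57.0000 (exercise)
Node 0 (S = 130): continuation = e^(−0.05)·[0.6282·15.1790 + 0.3718·57.0000] = 29.2303; exercise value = 31.0000 > continuation, so V_0 = 31.0000 (exercise)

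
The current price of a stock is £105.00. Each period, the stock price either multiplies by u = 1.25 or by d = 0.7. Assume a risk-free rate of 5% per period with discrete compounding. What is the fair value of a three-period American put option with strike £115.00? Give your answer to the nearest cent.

Risk-neutral probability p = (1 + 0.05 − 0.7)/(1.25 − 0.7) = 0.3500/0.5500 = 0.6364
Terminal stock prices: S_uuu = 205.1, S_uud = 114.8, S_udd = 64.31, S_ddd = 36.01
Terminal payoffs (K − S): max(-90.08, 0) = 0, max(0.1563, 0) = 0.1563, max(50.69, 0) = 50.69, max(78.99, 0) = 78.99
Node uu (S = 164.1): continuation = 1/1.05·[0.6364·0.0000 + 0.3636·0.1563] = 0.0541; exercise value = 0.0000 ≤ continuation, so V_uu = 0.0541
Node ud (S = 91.88): continuation = 1/1.05·[0.6364·0.1563 + 0.3636·50.6875] = 17.6488; exercise value = 23.1250 > continuation, so V_ud = 23.1250 (exercise)
Node dd (S = 51.45): continuation = 1/1.05·[0.6364·50.6875 + 0.3636·78.9850] = 58.0738; exercise value = 63.5500 > continuation, so V_dd = 63.5500 (exercise)
Node u (S = 131.2): continuation = 1/1.05·[0.6364·0.0541 + 0.3636·23.1250] = 8.0415; exercise value = 0.0000 ≤ continuation, so V_u = 8.0415
Node d (S = 73.5): continuation = 1/1.05·[0.6364·23.1250 + 0.3636·63.5500] = 36.0238; exercise value = 41.5000 > continuation, so V_d = 41.5000 (exercise)
Node 0 (S = 105): continuation = 1/1.05·[0.6364·8.0415 + 0.3636·41.5000] = 19.2459; exercise value = 10.0000 ≤ continuation, so V_0 = 19.2459

£19.25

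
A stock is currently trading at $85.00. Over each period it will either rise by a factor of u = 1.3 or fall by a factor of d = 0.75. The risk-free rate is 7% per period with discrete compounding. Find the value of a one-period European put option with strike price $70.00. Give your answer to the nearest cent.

$2.44

Risk-neutral probability p = (1 + 0.07 − 0.75)/(1.3 − 0.75) = 0.3200/0.5500 = 0.5818
Terminal stock prices: S_u = 110.5, S_d = 63.75
Terminal payoffs (K − S): max(-40.5, 0) = 0, max(6.25, 0) = 6.25
Node 0 (S = 85): V_0 = 1/1.07·[0.5818·0.0000 + 0.4182·6.2500] = 2.4427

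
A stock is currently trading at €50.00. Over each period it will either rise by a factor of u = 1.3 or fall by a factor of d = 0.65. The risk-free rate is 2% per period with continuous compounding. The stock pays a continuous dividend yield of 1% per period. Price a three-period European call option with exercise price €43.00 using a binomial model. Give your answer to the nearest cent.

Per-period risk-free factor R = e^0.02 = 1.0202; dividend-adjusted growth = e^(0.02−0.01) = 1.0101.
Risk-neutral probability p = (1.0101 − 0.65)/(1.3 − 0.65) = 0.3601/0.6500 = 0.5539
Terminal stock prices: S_uuu = 109.9, S_uud = 54.93, S_udd = 27.46, S_ddd = 13.73
Terminal payoffs (S − K): max(66.85, 0) = 66.85, max(11.93, 0) = 11.93, max(-15.54, 0) = 0, max(-29.27, 0) = 0
Node uu (S = 84.5): V_uu = e^(−0.02)·[0.5539·66.8500 + 0.4461·11.9250] = 41.5107
Node ud (S = 42.25): V_ud = e^(−0.02)·[0.5539·11.9250 + 0.4461·0.0000] = 6.4747
Node dd (S = 21.13): V_dd = e^(−0.02)·[0.5539·0.0000 + 0.4461·0.0000] = 0.0000
Node u (S = 65): V_u = e^(−0.02)·[0.5539·41.5107 + 0.4461·6.4747] = 25.3695
Node d (S = 32.5): V_d = e^(−0.02)·[0.5539·6.4747 + 0.4461·0.0000] = 3.5155
Node 0 (S = 50): V_0 = e^(−0.02)·[0.5539·25.3695 + 0.4461·3.5155] = 15.3116

€15.31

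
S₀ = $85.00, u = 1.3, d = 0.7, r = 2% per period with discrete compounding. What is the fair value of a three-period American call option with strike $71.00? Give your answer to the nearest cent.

$27.64

Risk-neutral probability p = (1 + 0.02 − 0.7)/(1.3 − 0.7) = 0.3200/0.6000 = 0.5333
Terminal stock prices: S_uuu = 186.7, S_uud = 100.6, S_udd = 54.14, S_ddd = 29.15
Terminal payoffs (S − K): max(115.7, 0) = 115.7, max(29.55, 0) = 29.55, max(-16.86, 0) = 0, max(-41.85, 0) = 0
Node uu (S = 143.7): continuation = 1/1.02·[0.5333·115.7450 + 0.4667·29.5550] = 74.0422; exercise value = 72.6500 ≤ continuation, so V_uu = 74.0422
Node ud (S = 77.35): continuation = 1/1.02·[0.5333·29.5550 + 0.4667·0.0000] = 15.4536; exercise value = 6.3500 ≤ continuation, so V_ud = 15.4536
Node dd (S = 41.65): continuation = 1/1.02·[0.5333·0.0000 + 0.4667·0.0000] = 0.0000; exercise value = 0.0000 ≤ continuation, so V_dd = 0.0000
Node u (S = 110.5): continuation = 1/1.02·[0.5333·74.0422 + 0.4667·15.4536] = 45.7851; exercise value = 39.5000 ≤ continuation, so V_u = 45.7851
Node d (S = 59.5): continuation = 1/1.02·[0.5333·15.4536 + 0.4667·0.0000] = 8.0803; exercise value = 0.0000 ≤ continuation, so V_d = 8.0803
Node 0 (S = 85): continuation = 1/1.02·[0.5333·45.7851 + 0.4667·8.0803] = 27.6368; exercise value = 14.0000 ≤ continuation, so V_0 = 27.6368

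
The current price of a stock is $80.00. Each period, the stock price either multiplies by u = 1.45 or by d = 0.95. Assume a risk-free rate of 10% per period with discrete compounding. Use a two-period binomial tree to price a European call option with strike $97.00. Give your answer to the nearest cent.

$9.88

Risk-neutral probability p = (1 + 0.1 − 0.95)/(1.45 − 0.95) = 0.1500/0.5000 = 0.3000
Terminal stock prices: S_uu = 168.2, S_ud = 110.2, S_dd = 72.2
Terminal payoffs (S − K): max(71.2, 0) = 71.2, max(13.2, 0) = 13.2, max(-24.8, 0) = 0
Node u (S = 116): V_u = 1/1.1·[0.3000·71.2000 + 0.7000·13.2000] = 27.8182
Node d (S = 76): V_d = 1/1.1·[0.3000·13.2000 + 0.7000·0.0000] = 3.6000
Node 0 (S = 80): V_0 = 1/1.1·[0.3000·27.8182 + 0.7000·3.6000] = 9.8777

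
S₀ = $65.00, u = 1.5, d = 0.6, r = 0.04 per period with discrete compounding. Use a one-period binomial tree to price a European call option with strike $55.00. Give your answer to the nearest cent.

$19.98

Risk-neutral probability p = (1 + 0.04 − 0.6)/(1.5 − 0.6) = 0.4400/0.9000 = 0.4889
Terminal stock prices: S_u = 97.5, S_d = 39
Terminal payoffs (S − K): max(42.5, 0) = 42.5, max(-16, 0) = 0
Node 0 (S = 65): V_0 = 1/1.04·[0.4889·42.5000 + 0.5111·0.0000] = 19.9786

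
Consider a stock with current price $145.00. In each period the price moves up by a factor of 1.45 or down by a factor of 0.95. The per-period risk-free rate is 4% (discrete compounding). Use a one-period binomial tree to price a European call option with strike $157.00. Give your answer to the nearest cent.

$9.22

Risk-neutral probability p = (1 + 0.04 − 0.95)/(1.45 − 0.95) = 0.0900/0.5000 = 0.1800
Terminal stock prices: S_u = 210.2, S_d = 137.8
Terminal payoffs (S − K): max(53.25, 0) = 53.25, max(-19.25, 0) = 0
Node 0 (S = 145): V_0 = 1/1.04·[0.1800·53.2500 + 0.8200·0.0000] = 9.2163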